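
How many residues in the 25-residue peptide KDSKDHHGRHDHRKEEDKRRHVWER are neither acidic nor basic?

4

Acidic: D, E. Basic: K, R, H. All other residues are neither.
Matching residues: S3, G8, V22, W23.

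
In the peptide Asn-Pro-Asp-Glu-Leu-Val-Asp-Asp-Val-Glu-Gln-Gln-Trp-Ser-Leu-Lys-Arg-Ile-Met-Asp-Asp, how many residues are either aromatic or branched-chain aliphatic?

Aromatic: F, W, Y. Branched-chain aliphatic: I, L, V.
Aromatic residues here: Trp13 (1).
Branched-chain aliphatic residues here: Leu5, Val6, Val9, Leu15, Ile18 (5).
The two groups share no amino acid, so total = 1 + 5 = 6.

6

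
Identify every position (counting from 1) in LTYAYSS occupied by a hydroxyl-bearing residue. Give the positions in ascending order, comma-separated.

Serine (S), threonine (T), and tyrosine (Y) each carry a hydroxyl group on the side chain.
Matching residues: T2, Y3, Y5, S6, S7.

2, 3, 5, 6, 7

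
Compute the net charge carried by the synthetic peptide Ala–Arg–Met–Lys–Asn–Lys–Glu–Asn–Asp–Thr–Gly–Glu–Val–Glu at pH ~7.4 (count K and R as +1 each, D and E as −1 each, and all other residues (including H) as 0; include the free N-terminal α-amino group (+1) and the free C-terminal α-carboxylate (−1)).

Positive (K, R): Arg2, Lys4, Lys6 → +3.
Negative (D, E): Glu7, Asp9, Glu12, Glu14 → −4.
The N-terminus (+1) and C-terminus (−1) cancel.
Net charge = (+3) + (−4) = −1.

-1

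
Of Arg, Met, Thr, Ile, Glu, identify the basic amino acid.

Arg

The basic amino acids are Lys (K), Arg (R), and His (H).
Of the listed options, only Arg belongs to this group.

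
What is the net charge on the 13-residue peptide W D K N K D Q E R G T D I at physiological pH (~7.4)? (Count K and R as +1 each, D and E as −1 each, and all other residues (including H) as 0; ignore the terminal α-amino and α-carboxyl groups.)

-1

Positive (K, R): K3, K5, R9 → +3.
Negative (D, E): D2, D6, E8, D12 → −4.
Net charge = (+3) + (−4) = −1.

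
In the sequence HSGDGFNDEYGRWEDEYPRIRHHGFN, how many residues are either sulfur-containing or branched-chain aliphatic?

Sulfur-containing: C, M. Branched-chain aliphatic: I, L, V.
Sulfur-containing residues here: none (0).
Branched-chain aliphatic residues here: I20 (1).
The two groups share no amino acid, so total = 0 + 1 = 1.

1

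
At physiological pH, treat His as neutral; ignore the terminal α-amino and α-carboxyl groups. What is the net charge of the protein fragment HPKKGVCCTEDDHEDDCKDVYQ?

At pH ~7.4 the Lys and Arg side chains are protonated (+1), the Asp and Glu side chains are deprotonated (−1), and with His taken as neutral all other side chains carry no charge.
Positive (K, R): K3, K4, K18 → +3.
Negative (D, E): E10, D11, D12, E14, D15, D16, D19 → −7.
Net charge = (+3) + (−7) = −4.

-4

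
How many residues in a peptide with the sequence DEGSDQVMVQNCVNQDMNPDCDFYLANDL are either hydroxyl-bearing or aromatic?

Hydroxyl-bearing: S, T, Y. Aromatic: F, W, Y.
Hydroxyl-bearing residues here: S4, Y24 (2).
Aromatic residues here: F23, Y24 (2).
Y is in both groups, so the 1 Y residue must not be double-counted.
Total = 2 + 2 − 1 = 3.

3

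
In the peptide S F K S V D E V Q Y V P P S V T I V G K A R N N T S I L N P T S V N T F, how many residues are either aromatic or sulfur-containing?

3

Aromatic: F, W, Y. Sulfur-containing: C, M.
Aromatic residues here: F2, Y10, F36 (3).
Sulfur-containing residues here: none (0).
The two groups share no amino acid, so total = 3 + 0 = 3.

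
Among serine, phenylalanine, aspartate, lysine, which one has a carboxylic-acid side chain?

The acidic residues are Asp (D) and Glu (E), whose side chains end in a carboxylate group.
Of the listed options, only aspartate belongs to this group.

aspartate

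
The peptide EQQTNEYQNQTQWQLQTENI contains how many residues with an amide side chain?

Asparagine (N) and glutamine (Q) have uncharged amide side chains.
Matching residues: Q2, Q3, N5, Q8, N9, Q10, Q12, Q14, Q16, N19.

10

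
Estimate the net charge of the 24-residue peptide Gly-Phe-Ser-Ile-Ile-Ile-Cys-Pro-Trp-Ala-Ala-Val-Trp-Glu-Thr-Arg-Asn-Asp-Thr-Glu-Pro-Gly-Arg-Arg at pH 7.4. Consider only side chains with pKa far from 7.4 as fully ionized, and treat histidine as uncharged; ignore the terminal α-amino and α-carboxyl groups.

0

Near pH 7.4, K and R contribute +1 each, D and E contribute −1 each, and every other side chain (His included, as stated) is uncharged.
Positive (K, R): Arg16, Arg23, Arg24 → +3.
Negative (D, E): Glu14, Asp18, Glu20 → −3.
Net charge = (+3) + (−3) = 0.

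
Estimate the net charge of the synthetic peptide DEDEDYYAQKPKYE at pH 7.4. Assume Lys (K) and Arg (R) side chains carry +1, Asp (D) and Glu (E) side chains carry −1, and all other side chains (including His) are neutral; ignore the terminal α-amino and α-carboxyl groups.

Positive (K, R): K10, K12 → +2.
Negative (D, E): D1, E2, D3, E4, D5, E14 → −6.
Net charge = (+2) + (−6) = −4.

-4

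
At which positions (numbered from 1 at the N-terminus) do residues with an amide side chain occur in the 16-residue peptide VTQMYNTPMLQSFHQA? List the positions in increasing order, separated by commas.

Asparagine (N) and glutamine (Q) have uncharged amide side chains.
Matching residues: Q3, N6, Q11, Q15.

3, 6, 11, 15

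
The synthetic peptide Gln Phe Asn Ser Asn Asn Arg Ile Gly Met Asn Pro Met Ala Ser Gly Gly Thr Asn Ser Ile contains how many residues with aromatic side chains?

1

The aromatic amino acids are Phe (F, benzyl), Trp (W, indole), and Tyr (Y, phenol).
Matching residues: Phe2.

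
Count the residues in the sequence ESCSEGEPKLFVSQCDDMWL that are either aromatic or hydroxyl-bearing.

5

Aromatic: F, W, Y. Hydroxyl-bearing: S, T, Y.
Aromatic residues here: F11, W19 (2).
Hydroxyl-bearing residues here: S2, S4, S13 (3).
(Y belongs to both groups, but none appear in this sequence.) Total = 2 + 3 = 5.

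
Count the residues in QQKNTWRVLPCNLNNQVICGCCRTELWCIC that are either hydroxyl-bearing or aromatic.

Hydroxyl-bearing: S, T, Y. Aromatic: F, W, Y.
Hydroxyl-bearing residues here: T5, T24 (2).
Aromatic residues here: W6, W27 (2).
(Y belongs to both groups, but none appear in this sequence.) Total = 2 + 2 = 4.

4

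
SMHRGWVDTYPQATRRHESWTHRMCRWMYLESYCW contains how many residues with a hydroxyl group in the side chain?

S, T, and Y are the three residues with a side-chain hydroxyl.
Matching residues: S1, T9, Y10, T14, S19, T21, Y29, S32, Y33.

9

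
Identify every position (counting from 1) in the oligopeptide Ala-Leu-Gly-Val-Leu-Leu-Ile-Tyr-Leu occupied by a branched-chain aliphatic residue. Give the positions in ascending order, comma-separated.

Matching residues: Leu2, Val4, Leu5, Leu6, Ile7, Leu9.

2, 4, 5, 6, 7, 9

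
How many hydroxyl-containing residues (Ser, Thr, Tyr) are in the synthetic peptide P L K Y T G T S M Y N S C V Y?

Matching residues: Y4, T5, T7, S8, Y10, S12, Y15.

7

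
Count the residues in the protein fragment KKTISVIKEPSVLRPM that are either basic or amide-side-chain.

4

Basic: H, K, R. Amide-side-chain: N, Q.
Basic residues here: K1, K2, K8, R14 (4).
Amide-side-chain residues here: none (0).
The two groups share no amino acid, so total = 4 + 0 = 4.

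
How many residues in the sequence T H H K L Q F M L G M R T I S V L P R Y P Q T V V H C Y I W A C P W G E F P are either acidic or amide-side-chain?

Acidic: D, E. Amide-side-chain: N, Q.
Acidic residues here: E36 (1).
Amide-side-chain residues here: Q6, Q22 (2).
The two groups share no amino acid, so total = 1 + 2 = 3.

3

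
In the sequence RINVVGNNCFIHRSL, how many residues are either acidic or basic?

Acidic: D, E. Basic: H, K, R.
Acidic residues here: none (0).
Basic residues here: R1, H12, R13 (3).
The two groups share no amino acid, so total = 0 + 3 = 3.

3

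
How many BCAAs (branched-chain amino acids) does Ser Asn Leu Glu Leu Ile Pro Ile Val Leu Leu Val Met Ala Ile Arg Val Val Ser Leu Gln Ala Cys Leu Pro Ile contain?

Valine (V), leucine (L), and isoleucine (I) are the branched-chain amino acids.
Matching residues: Leu3, Leu5, Ile6, Ile8, Val9, Leu10, Leu11, Val12, Ile15, Val17, Val18, Leu20, Leu24, Ile26.

14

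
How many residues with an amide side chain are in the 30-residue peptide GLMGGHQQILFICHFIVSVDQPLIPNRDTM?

4

The amide-side-chain residues are Asn (N) and Gln (Q).
Matching residues: Q7, Q8, Q21, N26.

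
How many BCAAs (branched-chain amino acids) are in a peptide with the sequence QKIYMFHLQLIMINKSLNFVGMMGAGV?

8

Valine (V), leucine (L), and isoleucine (I) are the branched-chain amino acids.
Matching residues: I3, L8, L10, I11, I13, L17, V20, V27.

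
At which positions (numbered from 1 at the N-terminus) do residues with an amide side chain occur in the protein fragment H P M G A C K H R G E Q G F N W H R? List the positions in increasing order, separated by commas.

Asparagine (N) and glutamine (Q) have uncharged amide side chains.
Matching residues: Q12, N15.

12, 15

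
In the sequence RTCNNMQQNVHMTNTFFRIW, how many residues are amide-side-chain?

6

Asparagine (N) and glutamine (Q) have uncharged amide side chains.
Matching residues: N4, N5, Q7, Q8, N9, N14.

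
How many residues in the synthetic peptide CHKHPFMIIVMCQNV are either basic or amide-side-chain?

5

Basic: H, K, R. Amide-side-chain: N, Q.
Basic residues here: H2, K3, H4 (3).
Amide-side-chain residues here: Q13, N14 (2).
The two groups share no amino acid, so total = 3 + 2 = 5.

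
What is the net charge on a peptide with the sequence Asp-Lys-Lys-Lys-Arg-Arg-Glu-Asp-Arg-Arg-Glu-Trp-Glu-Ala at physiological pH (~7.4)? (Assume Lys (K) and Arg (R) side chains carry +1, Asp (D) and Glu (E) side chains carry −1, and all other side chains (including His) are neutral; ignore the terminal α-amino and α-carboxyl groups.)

Positive (K, R): Lys2, Lys3, Lys4, Arg5, Arg6, Arg9, Arg10 → +7.
Negative (D, E): Asp1, Glu7, Asp8, Glu11, Glu13 → −5.
Net charge = (+7) + (−5) = +2.

+2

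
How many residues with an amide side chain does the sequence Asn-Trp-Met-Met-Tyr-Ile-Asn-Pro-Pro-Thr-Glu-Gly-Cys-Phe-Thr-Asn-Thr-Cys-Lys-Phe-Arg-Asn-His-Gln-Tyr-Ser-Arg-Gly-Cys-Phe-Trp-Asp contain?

5

Only N (asparagine) and Q (glutamine) carry a side-chain carboxamide.
Matching residues: Asn1, Asn7, Asn16, Asn22, Gln24.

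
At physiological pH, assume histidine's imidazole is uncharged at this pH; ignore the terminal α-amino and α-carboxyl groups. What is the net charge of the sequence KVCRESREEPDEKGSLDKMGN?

The side chains ionized at physiological pH are Lys/Arg (+1) and Asp/Glu (−1); with His treated as neutral, nothing else contributes.
Positive (K, R): K1, R4, R7, K13, K18 → +5.
Negative (D, E): E5, E8, E9, D11, E12, D17 → −6.
Net charge = (+5) + (−6) = −1.

-1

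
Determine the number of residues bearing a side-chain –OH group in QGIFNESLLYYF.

3

Serine (S), threonine (T), and tyrosine (Y) each carry a hydroxyl group on the side chain.
Matching residues: S7, Y10, Y11.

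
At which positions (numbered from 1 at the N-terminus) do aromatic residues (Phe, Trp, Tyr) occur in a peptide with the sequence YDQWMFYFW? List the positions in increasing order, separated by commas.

Matching residues: Y1, W4, F6, Y7, F8, W9.

1, 4, 6, 7, 8, 9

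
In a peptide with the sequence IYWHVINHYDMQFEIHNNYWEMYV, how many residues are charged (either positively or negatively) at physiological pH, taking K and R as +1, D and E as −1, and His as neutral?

3

Charged side chains at pH ~7.4: K, R (positive); D, E (negative).
Matching residues: D10, E14, E21.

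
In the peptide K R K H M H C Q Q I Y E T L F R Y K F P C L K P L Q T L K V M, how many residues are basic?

K, R, and H are the three residues with basic side chains (ε-amine, guanidinium, and imidazole respectively).
Matching residues: K1, R2, K3, H4, H6, R16, K18, K23, K29.

9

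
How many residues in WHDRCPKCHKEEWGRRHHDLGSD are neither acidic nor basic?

9

Acidic: D, E. Basic: K, R, H. All other residues are neither.
Matching residues: W1, C5, P6, C8, W13, G14, L20, G21, S22.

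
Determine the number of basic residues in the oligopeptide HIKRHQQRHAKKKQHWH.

11

Lysine (K), arginine (R), and histidine (H) have basic, nitrogen-containing side chains.
Matching residues: H1, K3, R4, H5, R8, H9, K11, K12, K13, H15, H17.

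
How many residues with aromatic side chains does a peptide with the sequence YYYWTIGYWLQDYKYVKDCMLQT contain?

8

F, W, and Y each carry an aromatic ring on the side chain.
Matching residues: Y1, Y2, Y3, W4, Y8, W9, Y13, Y15.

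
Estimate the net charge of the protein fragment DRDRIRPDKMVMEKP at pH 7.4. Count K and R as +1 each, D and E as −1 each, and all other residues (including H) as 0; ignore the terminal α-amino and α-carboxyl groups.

+1

Positive (K, R): R2, R4, R6, K9, K14 → +5.
Negative (D, E): D1, D3, D8, E13 → −4.
Net charge = (+5) + (−4) = +1.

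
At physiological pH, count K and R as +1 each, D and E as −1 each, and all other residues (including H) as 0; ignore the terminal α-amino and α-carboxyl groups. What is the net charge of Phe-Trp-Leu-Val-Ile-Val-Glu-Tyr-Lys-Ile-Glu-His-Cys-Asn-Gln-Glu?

-2

Positive (K, R): Lys9 → +1.
Negative (D, E): Glu7, Glu11, Glu16 → −3.
Net charge = (+1) + (−3) = −2.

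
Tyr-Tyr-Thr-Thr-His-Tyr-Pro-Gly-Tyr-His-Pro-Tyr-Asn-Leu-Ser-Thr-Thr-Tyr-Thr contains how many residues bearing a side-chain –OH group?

12

S, T, and Y are the three residues with a side-chain hydroxyl.
Matching residues: Tyr1, Tyr2, Thr3, Thr4, Tyr6, Tyr9, Tyr12, Ser15, Thr16, Thr17, Tyr18, Thr19.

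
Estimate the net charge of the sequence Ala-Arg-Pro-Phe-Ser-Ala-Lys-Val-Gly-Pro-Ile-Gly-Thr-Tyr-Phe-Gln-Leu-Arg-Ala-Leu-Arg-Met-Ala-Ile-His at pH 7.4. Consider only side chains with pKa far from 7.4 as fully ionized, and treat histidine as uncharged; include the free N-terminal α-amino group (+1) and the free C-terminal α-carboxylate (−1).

+4

At pH ~7.4 the Lys and Arg side chains are protonated (+1), the Asp and Glu side chains are deprotonated (−1), and with His taken as neutral all other side chains carry no charge.
Positive (K, R): Arg2, Lys7, Arg18, Arg21 → +4.
Negative (D, E): none → −0.
The N-terminus (+1) and C-terminus (−1) cancel.
Net charge = (+4) + (−0) = +4.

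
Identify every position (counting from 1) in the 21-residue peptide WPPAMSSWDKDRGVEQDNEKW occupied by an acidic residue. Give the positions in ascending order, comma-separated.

The acidic residues are Asp (D) and Glu (E), whose side chains end in a carboxylate group.
Matching residues: D9, D11, E15, D17, E19.

9, 11, 15, 17, 19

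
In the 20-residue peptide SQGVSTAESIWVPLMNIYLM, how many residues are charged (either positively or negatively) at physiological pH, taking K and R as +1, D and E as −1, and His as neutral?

Charged side chains at pH ~7.4: K, R (positive); D, E (negative).
Matching residues: E8.

1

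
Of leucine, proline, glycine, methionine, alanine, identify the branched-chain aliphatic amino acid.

leucine

The BCAAs are Val, Leu, and Ile — aliphatic side chains with a branch point.
Of the listed options, only leucine belongs to this group.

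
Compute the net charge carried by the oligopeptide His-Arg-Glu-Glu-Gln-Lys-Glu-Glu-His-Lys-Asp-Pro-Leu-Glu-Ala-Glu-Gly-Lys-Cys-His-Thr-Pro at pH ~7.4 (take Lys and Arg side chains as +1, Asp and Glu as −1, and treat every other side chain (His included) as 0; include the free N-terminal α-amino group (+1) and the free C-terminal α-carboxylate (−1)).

Positive (K, R): Arg2, Lys6, Lys10, Lys18 → +4.
Negative (D, E): Glu3, Glu4, Glu7, Glu8, Asp11, Glu14, Glu16 → −7.
The N-terminus (+1) and C-terminus (−1) cancel.
Net charge = (+4) + (−7) = −3.

-3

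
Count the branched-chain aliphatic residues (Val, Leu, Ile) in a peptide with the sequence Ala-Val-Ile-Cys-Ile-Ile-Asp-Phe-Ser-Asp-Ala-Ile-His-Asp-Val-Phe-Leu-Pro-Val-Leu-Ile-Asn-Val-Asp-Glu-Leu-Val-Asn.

Matching residues: Val2, Ile3, Ile5, Ile6, Ile12, Val15, Leu17, Val19, Leu20, Ile21, Val23, Leu26, Val27.

13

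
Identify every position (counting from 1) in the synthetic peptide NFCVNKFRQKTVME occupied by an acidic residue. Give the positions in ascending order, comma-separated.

14

Matching residues: E14.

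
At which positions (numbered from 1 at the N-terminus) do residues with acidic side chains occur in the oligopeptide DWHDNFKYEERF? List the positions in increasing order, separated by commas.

1, 4, 9, 10

Only D (aspartate) and E (glutamate) carry a side-chain carboxylic acid.
Matching residues: D1, D4, E9, E10.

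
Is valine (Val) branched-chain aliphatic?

Yes

The BCAAs are Val, Leu, and Ile — aliphatic side chains with a branch point.
Valine is in this group.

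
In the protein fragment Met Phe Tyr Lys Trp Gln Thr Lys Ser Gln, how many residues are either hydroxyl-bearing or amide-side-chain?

Hydroxyl-bearing: S, T, Y. Amide-side-chain: N, Q.
Hydroxyl-bearing residues here: Tyr3, Thr7, Ser9 (3).
Amide-side-chain residues here: Gln6, Gln10 (2).
The two groups share no amino acid, so total = 3 + 2 = 5.

5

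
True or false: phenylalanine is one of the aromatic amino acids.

F, W, and Y each carry an aromatic ring on the side chain.
Phenylalanine is in this group.

True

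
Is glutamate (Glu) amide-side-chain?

No

The amide-side-chain residues are Asn (N) and Gln (Q).
Glutamate is not in this group.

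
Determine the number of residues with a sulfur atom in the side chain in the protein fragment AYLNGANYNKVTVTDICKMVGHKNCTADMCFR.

Only Cys (C) and Met (M) have a sulfur atom in the side chain.
Matching residues: C17, M19, C25, M29, C30.

5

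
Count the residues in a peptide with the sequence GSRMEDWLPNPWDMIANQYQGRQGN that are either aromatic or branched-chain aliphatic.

Aromatic: F, W, Y. Branched-chain aliphatic: I, L, V.
Aromatic residues here: W7, W12, Y19 (3).
Branched-chain aliphatic residues here: L8, I15 (2).
The two groups share no amino acid, so total = 3 + 2 = 5.

5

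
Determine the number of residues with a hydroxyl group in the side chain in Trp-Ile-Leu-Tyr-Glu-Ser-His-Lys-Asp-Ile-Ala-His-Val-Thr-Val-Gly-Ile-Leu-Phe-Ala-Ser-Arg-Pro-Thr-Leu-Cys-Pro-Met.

Serine (S), threonine (T), and tyrosine (Y) each carry a hydroxyl group on the side chain.
Matching residues: Tyr4, Ser6, Thr14, Ser21, Thr24.

5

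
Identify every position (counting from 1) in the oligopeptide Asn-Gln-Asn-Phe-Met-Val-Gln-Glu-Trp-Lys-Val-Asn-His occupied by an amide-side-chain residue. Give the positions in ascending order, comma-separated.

1, 2, 3, 7, 12

The amide-side-chain residues are Asn (N) and Gln (Q).
Matching residues: Asn1, Gln2, Asn3, Gln7, Asn12.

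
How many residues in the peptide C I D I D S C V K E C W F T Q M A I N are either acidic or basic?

Acidic: D, E. Basic: H, K, R.
Acidic residues here: D3, D5, E10 (3).
Basic residues here: K9 (1).
The two groups share no amino acid, so total = 3 + 1 = 4.

4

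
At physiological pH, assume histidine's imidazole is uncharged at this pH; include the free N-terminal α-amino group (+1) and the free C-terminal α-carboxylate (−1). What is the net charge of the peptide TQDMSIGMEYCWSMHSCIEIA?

Near pH 7.4, K and R contribute +1 each, D and E contribute −1 each, and every other side chain (His included, as stated) is uncharged.
Positive (K, R): none → +0.
Negative (D, E): D3, E9, E19 → −3.
The N-terminus (+1) and C-terminus (−1) cancel.
Net charge = (+0) + (−3) = −3.

-3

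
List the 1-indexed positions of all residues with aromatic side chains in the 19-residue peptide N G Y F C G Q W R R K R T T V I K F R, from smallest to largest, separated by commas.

3, 4, 8, 18

The aromatic amino acids are Phe (F, benzyl), Trp (W, indole), and Tyr (Y, phenol).
Matching residues: Y3, F4, W8, F18.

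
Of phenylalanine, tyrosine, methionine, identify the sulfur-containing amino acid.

methionine

Cysteine (C, thiol) and methionine (M, thioether) are the two sulfur-containing amino acids.
Of the listed options, only methionine belongs to this group.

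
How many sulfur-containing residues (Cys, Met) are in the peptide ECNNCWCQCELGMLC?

Matching residues: C2, C5, C7, C9, M13, C15.

6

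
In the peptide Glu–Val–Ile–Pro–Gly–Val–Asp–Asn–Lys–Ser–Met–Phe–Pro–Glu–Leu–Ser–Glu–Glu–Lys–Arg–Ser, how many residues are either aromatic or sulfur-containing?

2

Aromatic: F, W, Y. Sulfur-containing: C, M.
Aromatic residues here: Phe12 (1).
Sulfur-containing residues here: Met11 (1).
The two groups share no amino acid, so total = 1 + 1 = 2.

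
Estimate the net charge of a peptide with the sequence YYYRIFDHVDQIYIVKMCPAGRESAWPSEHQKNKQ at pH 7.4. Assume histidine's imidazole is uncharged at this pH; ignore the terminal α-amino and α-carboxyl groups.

+1

At pH ~7.4 the Lys and Arg side chains are protonated (+1), the Asp and Glu side chains are deprotonated (−1), and with His taken as neutral all other side chains carry no charge.
Positive (K, R): R4, K16, R22, K32, K34 → +5.
Negative (D, E): D7, D10, E23, E29 → −4.
Net charge = (+5) + (−4) = +1.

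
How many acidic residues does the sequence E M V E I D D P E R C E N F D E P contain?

8

Only D (aspartate) and E (glutamate) carry a side-chain carboxylic acid.
Matching residues: E1, E4, D6, D7, E9, E12, D15, E16.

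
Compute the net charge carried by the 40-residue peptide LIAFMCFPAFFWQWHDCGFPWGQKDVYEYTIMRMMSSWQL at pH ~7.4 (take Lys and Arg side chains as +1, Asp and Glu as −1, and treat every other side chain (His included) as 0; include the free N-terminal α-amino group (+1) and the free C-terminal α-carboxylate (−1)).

Positive (K, R): K24, R33 → +2.
Negative (D, E): D16, D25, E28 → −3.
The N-terminus (+1) and C-terminus (−1) cancel.
Net charge = (+2) + (−3) = −1.

-1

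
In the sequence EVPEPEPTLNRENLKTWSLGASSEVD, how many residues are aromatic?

Phenylalanine (F), tryptophan (W), and tyrosine (Y) have aromatic ring side chains.
Matching residues: W17.

1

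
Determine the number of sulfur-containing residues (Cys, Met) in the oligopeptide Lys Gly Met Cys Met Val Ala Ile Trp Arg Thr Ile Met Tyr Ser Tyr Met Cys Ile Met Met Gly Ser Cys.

Matching residues: Met3, Cys4, Met5, Met13, Met17, Cys18, Met20, Met21, Cys24.

9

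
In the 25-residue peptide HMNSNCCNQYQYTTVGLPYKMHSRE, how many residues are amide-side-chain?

The amide-side-chain residues are Asn (N) and Gln (Q).
Matching residues: N3, N5, N8, Q9, Q11.

5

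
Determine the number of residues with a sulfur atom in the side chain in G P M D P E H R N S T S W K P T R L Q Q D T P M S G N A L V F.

2

Cysteine (C, thiol) and methionine (M, thioether) are the two sulfur-containing amino acids.
Matching residues: M3, M24.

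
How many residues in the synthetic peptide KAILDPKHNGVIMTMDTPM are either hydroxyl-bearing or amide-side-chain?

3

Hydroxyl-bearing: S, T, Y. Amide-side-chain: N, Q.
Hydroxyl-bearing residues here: T14, T17 (2).
Amide-side-chain residues here: N9 (1).
The two groups share no amino acid, so total = 2 + 1 = 3.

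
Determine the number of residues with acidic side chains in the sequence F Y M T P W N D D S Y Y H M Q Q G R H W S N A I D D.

The acidic residues are Asp (D) and Glu (E), whose side chains end in a carboxylate group.
Matching residues: D8, D9, D25, D26.

4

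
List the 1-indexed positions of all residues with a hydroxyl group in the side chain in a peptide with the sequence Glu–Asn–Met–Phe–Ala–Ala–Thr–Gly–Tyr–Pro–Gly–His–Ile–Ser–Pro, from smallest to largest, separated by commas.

The –OH-bearing residues are Ser, Thr (aliphatic alcohols), and Tyr (phenol).
Matching residues: Thr7, Tyr9, Ser14.

7, 9, 14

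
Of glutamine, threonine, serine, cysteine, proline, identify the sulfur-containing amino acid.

cysteine

The sulfur-bearing residues are cysteine (–SH) and methionine (–S–CH₃).
Of the listed options, only cysteine belongs to this group.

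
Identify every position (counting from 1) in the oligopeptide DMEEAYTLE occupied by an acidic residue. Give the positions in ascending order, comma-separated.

1, 3, 4, 9

The acidic residues are Asp (D) and Glu (E), whose side chains end in a carboxylate group.
Matching residues: D1, E3, E4, E9.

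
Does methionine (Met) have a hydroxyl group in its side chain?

S, T, and Y are the three residues with a side-chain hydroxyl.
Methionine is not in this group.

No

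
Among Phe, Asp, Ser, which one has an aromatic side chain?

Phe

F, W, and Y each carry an aromatic ring on the side chain.
Of the listed options, only Phe belongs to this group.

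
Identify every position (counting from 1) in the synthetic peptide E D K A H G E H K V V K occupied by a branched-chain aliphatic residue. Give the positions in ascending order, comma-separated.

Matching residues: V10, V11.

10, 11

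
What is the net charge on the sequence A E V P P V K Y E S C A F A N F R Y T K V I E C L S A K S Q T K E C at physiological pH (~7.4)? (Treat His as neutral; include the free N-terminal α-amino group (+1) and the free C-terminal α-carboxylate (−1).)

The side chains ionized at physiological pH are Lys/Arg (+1) and Asp/Glu (−1); with His treated as neutral, nothing else contributes.
Positive (K, R): K7, R17, K20, K28, K32 → +5.
Negative (D, E): E2, E9, E23, E33 → −4.
The N-terminus (+1) and C-terminus (−1) cancel.
Net charge = (+5) + (−4) = +1.

+1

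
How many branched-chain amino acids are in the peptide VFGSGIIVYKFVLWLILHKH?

V, L, and I make up the branched-chain aliphatic group.
Matching residues: V1, I6, I7, V8, V12, L13, L15, I16, L17.

9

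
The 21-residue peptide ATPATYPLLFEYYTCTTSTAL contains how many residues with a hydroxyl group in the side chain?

10

S, T, and Y are the three residues with a side-chain hydroxyl.
Matching residues: T2, T5, Y6, Y12, Y13, T14, T16, T17, S18, T19.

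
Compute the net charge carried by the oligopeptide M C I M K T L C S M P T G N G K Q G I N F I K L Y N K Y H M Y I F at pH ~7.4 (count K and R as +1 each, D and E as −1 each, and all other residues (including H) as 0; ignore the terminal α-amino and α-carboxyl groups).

+4

Positive (K, R): K5, K16, K23, K27 → +4.
Negative (D, E): none → −0.
Net charge = (+4) + (−0) = +4.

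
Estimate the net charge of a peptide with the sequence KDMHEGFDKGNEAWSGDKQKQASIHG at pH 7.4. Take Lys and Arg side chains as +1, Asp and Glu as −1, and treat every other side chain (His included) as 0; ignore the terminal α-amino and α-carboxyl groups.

-1

Positive (K, R): K1, K9, K18, K20 → +4.
Negative (D, E): D2, E5, D8, E12, D17 → −5.
Net charge = (+4) + (−5) = −1.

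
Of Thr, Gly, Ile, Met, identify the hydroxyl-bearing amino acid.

The –OH-bearing residues are Ser, Thr (aliphatic alcohols), and Tyr (phenol).
Of the listed options, only Thr belongs to this group.

Thr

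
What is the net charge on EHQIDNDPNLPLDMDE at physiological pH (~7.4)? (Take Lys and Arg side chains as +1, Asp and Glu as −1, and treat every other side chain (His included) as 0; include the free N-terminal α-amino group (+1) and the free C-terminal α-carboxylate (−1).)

Positive (K, R): none → +0.
Negative (D, E): E1, D5, D7, D13, D15, E16 → −6.
The N-terminus (+1) and C-terminus (−1) cancel.
Net charge = (+0) + (−6) = −6.

-6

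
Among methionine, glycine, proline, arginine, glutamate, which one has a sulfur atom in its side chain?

methionine

Only Cys (C) and Met (M) have a sulfur atom in the side chain.
Of the listed options, only methionine belongs to this group.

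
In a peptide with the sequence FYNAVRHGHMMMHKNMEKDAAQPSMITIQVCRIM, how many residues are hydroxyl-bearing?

Serine (S), threonine (T), and tyrosine (Y) each carry a hydroxyl group on the side chain.
Matching residues: Y2, S24, T27.

3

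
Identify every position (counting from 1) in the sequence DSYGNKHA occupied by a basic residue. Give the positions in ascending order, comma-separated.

6, 7

The basic amino acids are Lys (K), Arg (R), and His (H).
Matching residues: K6, H7.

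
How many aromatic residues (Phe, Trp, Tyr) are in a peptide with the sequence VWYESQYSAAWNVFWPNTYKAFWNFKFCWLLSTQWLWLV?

14

Matching residues: W2, Y3, Y7, W11, F14, W15, Y19, F22, W23, F25, F27, W29, W35, W37.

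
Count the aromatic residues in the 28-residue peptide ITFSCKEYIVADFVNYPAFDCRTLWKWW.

Phenylalanine (F), tryptophan (W), and tyrosine (Y) have aromatic ring side chains.
Matching residues: F3, Y8, F13, Y16, F19, W25, W27, W28.

8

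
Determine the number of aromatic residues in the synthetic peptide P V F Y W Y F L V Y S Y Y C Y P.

9

F, W, and Y each carry an aromatic ring on the side chain.
Matching residues: F3, Y4, W5, Y6, F7, Y10, Y12, Y13, Y15.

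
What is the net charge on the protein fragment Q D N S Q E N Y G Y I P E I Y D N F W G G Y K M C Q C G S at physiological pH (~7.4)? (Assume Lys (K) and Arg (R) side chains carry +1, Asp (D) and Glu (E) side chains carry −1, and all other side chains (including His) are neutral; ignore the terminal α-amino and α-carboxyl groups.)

Positive (K, R): K23 → +1.
Negative (D, E): D2, E6, E13, D16 → −4.
Net charge = (+1) + (−4) = −3.

-3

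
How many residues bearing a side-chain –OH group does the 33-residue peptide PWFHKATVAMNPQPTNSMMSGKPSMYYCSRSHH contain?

The –OH-bearing residues are Ser, Thr (aliphatic alcohols), and Tyr (phenol).
Matching residues: T7, T15, S17, S20, S24, Y26, Y27, S29, S31.

9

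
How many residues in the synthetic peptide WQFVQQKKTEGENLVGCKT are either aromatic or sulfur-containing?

3

Aromatic: F, W, Y. Sulfur-containing: C, M.
Aromatic residues here: W1, F3 (2).
Sulfur-containing residues here: C17 (1).
The two groups share no amino acid, so total = 2 + 1 = 3.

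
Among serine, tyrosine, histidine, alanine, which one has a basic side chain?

histidine

Lysine (K), arginine (R), and histidine (H) have basic, nitrogen-containing side chains.
Of the listed options, only histidine belongs to this group.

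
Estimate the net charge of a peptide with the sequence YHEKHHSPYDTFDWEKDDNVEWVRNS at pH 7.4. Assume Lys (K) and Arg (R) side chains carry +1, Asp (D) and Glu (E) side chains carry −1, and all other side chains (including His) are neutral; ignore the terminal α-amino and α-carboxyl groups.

-4

Positive (K, R): K4, K16, R24 → +3.
Negative (D, E): E3, D10, D13, E15, D17, D18, E21 → −7.
Net charge = (+3) + (−7) = −4.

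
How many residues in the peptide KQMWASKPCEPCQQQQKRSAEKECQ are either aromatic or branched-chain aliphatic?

1

Aromatic: F, W, Y. Branched-chain aliphatic: I, L, V.
Aromatic residues here: W4 (1).
Branched-chain aliphatic residues here: none (0).
The two groups share no amino acid, so total = 1 + 0 = 1.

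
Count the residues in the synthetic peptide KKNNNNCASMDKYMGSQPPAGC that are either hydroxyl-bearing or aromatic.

Hydroxyl-bearing: S, T, Y. Aromatic: F, W, Y.
Hydroxyl-bearing residues here: S9, Y13, S16 (3).
Aromatic residues here: Y13 (1).
Y is in both groups, so the 1 Y residue must not be double-counted.
Total = 3 + 1 − 1 = 3.

3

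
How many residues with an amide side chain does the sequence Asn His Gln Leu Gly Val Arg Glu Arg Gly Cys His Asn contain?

3

Asparagine (N) and glutamine (Q) have uncharged amide side chains.
Matching residues: Asn1, Gln3, Asn13.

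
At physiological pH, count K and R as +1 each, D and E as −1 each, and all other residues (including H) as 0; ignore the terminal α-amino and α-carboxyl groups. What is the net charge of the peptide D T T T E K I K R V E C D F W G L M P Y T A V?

-1

Positive (K, R): K6, K8, R9 → +3.
Negative (D, E): D1, E5, E11, D13 → −4.
Net charge = (+3) + (−4) = −1.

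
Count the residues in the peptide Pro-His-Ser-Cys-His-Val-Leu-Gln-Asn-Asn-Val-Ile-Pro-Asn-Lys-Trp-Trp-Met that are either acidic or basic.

3

Acidic: D, E. Basic: H, K, R.
Acidic residues here: none (0).
Basic residues here: His2, His5, Lys15 (3).
The two groups share no amino acid, so total = 0 + 3 = 3.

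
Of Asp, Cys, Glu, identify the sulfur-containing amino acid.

Cysteine (C, thiol) and methionine (M, thioether) are the two sulfur-containing amino acids.
Of the listed options, only Cys belongs to this group.

Cys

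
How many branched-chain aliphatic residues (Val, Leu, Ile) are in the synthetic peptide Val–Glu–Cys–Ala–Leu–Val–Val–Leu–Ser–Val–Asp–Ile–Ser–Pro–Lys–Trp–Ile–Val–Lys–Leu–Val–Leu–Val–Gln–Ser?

Matching residues: Val1, Leu5, Val6, Val7, Leu8, Val10, Ile12, Ile17, Val18, Leu20, Val21, Leu22, Val23.

13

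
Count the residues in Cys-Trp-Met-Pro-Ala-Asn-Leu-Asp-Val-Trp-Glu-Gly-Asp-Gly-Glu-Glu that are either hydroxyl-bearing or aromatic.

2

Hydroxyl-bearing: S, T, Y. Aromatic: F, W, Y.
Hydroxyl-bearing residues here: none (0).
Aromatic residues here: Trp2, Trp10 (2).
(Y belongs to both groups, but none appear in this sequence.) Total = 0 + 2 = 2.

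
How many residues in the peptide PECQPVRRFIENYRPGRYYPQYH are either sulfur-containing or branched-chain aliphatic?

Sulfur-containing: C, M. Branched-chain aliphatic: I, L, V.
Sulfur-containing residues here: C3 (1).
Branched-chain aliphatic residues here: V6, I10 (2).
The two groups share no amino acid, so total = 1 + 2 = 3.

3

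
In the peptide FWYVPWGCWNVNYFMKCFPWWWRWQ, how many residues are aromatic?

12

Phenylalanine (F), tryptophan (W), and tyrosine (Y) have aromatic ring side chains.
Matching residues: F1, W2, Y3, W6, W9, Y13, F14, F18, W20, W21, W22, W24.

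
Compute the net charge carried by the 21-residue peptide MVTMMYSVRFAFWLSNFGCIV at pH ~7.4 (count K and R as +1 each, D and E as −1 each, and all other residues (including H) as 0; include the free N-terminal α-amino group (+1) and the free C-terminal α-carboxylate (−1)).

Positive (K, R): R9 → +1.
Negative (D, E): none → −0.
The N-terminus (+1) and C-terminus (−1) cancel.
Net charge = (+1) + (−0) = +1.

+1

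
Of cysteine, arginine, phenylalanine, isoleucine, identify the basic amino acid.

arginine

K, R, and H are the three residues with basic side chains (ε-amine, guanidinium, and imidazole respectively).
Of the listed options, only arginine belongs to this group.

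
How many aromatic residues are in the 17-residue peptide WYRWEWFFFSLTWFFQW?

11

F, W, and Y each carry an aromatic ring on the side chain.
Matching residues: W1, Y2, W4, W6, F7, F8, F9, W13, F14, F15, W17.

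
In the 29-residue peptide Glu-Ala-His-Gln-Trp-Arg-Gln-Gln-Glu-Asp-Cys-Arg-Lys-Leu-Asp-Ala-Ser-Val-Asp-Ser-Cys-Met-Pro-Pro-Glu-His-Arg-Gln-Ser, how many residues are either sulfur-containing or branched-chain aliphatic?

Sulfur-containing: C, M. Branched-chain aliphatic: I, L, V.
Sulfur-containing residues here: Cys11, Cys21, Met22 (3).
Branched-chain aliphatic residues here: Leu14, Val18 (2).
The two groups share no amino acid, so total = 3 + 2 = 5.

5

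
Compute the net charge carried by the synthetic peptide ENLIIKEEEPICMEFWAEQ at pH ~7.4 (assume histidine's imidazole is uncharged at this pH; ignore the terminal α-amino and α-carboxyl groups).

At pH ~7.4 the Lys and Arg side chains are protonated (+1), the Asp and Glu side chains are deprotonated (−1), and with His taken as neutral all other side chains carry no charge.
Positive (K, R): K6 → +1.
Negative (D, E): E1, E7, E8, E9, E14, E18 → −6.
Net charge = (+1) + (−6) = −5.

-5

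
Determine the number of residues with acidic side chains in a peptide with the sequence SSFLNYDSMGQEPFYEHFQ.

Only D (aspartate) and E (glutamate) carry a side-chain carboxylic acid.
Matching residues: D7, E12, E16.

3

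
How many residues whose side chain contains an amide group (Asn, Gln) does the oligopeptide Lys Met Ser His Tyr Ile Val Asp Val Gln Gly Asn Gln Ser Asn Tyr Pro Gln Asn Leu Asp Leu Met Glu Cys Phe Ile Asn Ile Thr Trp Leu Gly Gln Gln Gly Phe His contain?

9

Matching residues: Gln10, Asn12, Gln13, Asn15, Gln18, Asn19, Asn28, Gln34, Gln35.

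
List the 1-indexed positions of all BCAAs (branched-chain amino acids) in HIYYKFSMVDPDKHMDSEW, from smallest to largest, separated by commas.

V, L, and I make up the branched-chain aliphatic group.
Matching residues: I2, V9.

2, 9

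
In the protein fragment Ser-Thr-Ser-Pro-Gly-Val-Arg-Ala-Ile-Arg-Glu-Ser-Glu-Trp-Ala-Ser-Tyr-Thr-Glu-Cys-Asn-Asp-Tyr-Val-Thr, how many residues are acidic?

4

Only D (aspartate) and E (glutamate) carry a side-chain carboxylic acid.
Matching residues: Glu11, Glu13, Glu19, Asp22.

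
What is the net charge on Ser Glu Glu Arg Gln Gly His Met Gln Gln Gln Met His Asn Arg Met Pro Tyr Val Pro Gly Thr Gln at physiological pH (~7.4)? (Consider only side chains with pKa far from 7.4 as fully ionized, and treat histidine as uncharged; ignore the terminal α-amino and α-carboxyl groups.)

Near pH 7.4, K and R contribute +1 each, D and E contribute −1 each, and every other side chain (His included, as stated) is uncharged.
Positive (K, R): Arg4, Arg15 → +2.
Negative (D, E): Glu2, Glu3 → −2.
Net charge = (+2) + (−2) = 0.

0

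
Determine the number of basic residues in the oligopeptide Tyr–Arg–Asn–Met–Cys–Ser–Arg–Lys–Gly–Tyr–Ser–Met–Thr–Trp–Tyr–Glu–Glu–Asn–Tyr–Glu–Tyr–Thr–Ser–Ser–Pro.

3

K, R, and H are the three residues with basic side chains (ε-amine, guanidinium, and imidazole respectively).
Matching residues: Arg2, Arg7, Lys8.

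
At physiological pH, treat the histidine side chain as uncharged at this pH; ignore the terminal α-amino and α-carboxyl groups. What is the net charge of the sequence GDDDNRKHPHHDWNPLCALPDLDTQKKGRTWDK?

-1

Near pH 7.4, K and R contribute +1 each, D and E contribute −1 each, and every other side chain (His included, as stated) is uncharged.
Positive (K, R): R6, K7, K26, K27, R29, K33 → +6.
Negative (D, E): D2, D3, D4, D12, D21, D23, D32 → −7.
Net charge = (+6) + (−7) = −1.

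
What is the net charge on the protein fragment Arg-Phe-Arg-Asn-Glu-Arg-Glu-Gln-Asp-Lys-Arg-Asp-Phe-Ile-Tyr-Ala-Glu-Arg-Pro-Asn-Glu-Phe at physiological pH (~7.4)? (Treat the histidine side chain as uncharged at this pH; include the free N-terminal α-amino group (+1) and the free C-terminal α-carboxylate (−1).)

The side chains ionized at physiological pH are Lys/Arg (+1) and Asp/Glu (−1); with His treated as neutral, nothing else contributes.
Positive (K, R): Arg1, Arg3, Arg6, Lys10, Arg11, Arg18 → +6.
Negative (D, E): Glu5, Glu7, Asp9, Asp12, Glu17, Glu21 → −6.
The N-terminus (+1) and C-terminus (−1) cancel.
Net charge = (+6) + (−6) = 0.

0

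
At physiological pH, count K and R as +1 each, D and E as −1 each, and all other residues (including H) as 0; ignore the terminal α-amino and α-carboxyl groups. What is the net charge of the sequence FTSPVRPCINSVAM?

Positive (K, R): R6 → +1.
Negative (D, E): none → −0.
Net charge = (+1) + (−0) = +1.

+1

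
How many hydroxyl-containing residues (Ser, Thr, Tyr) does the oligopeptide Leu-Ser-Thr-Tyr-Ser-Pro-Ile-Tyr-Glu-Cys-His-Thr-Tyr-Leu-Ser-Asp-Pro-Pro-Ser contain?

9

Matching residues: Ser2, Thr3, Tyr4, Ser5, Tyr8, Thr12, Tyr13, Ser15, Ser19.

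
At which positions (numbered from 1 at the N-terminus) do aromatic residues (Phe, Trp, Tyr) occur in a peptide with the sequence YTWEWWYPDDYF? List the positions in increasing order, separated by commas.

Matching residues: Y1, W3, W5, W6, Y7, Y11, F12.

1, 3, 5, 6, 7, 11, 12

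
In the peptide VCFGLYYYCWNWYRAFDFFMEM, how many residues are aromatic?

The aromatic amino acids are Phe (F, benzyl), Trp (W, indole), and Tyr (Y, phenol).
Matching residues: F3, Y6, Y7, Y8, W10, W12, Y13, F16, F18, F19.

10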